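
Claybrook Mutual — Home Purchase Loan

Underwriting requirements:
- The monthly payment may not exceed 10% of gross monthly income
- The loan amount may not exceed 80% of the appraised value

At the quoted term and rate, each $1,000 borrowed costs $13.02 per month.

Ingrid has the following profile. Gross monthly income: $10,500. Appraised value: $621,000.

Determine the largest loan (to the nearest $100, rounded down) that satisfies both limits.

$80,600

Payment cap: 10% × $10,500 = $1,050/month.
At $13.02 per $1,000, that supports 1,050/13.02 × 1,000 ≈ $80,645 → $80,600.
LTV cap: 80% × $621,000 = $496,800 → $496,800.
Binding constraint: payment-to-income.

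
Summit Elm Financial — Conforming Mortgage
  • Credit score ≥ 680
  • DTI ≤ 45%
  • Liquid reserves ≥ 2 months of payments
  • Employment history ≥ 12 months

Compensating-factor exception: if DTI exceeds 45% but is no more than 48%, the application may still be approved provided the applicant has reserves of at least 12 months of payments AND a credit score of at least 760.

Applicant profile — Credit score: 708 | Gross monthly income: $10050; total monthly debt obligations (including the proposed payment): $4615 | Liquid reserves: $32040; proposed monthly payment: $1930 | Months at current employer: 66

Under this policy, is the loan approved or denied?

Credit score 708 ≥ 680 (meets base)
DTI: 4,615 ÷ 10,050 = 45.9%, over the 45% base limit.
Reserves: 32,040 ÷ 1,930 = 16.6 months (meets 2-month minimum)
Employment 66 ≥ 12 months
45.9% falls in the override range (45%–48%), so the compensating-factor test applies.
Override check — reserves: 16.6 mo (ok); score: 708 (below 760).
Compensating-factor requirement not fully met.

Denied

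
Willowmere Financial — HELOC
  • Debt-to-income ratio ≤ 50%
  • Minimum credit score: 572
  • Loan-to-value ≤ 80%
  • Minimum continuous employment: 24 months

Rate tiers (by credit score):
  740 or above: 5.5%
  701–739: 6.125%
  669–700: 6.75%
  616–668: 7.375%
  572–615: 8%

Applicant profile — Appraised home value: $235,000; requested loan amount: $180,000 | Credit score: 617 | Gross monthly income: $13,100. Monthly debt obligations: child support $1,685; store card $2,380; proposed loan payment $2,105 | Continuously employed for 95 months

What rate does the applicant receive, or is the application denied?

Credit score 617 ≥ 572 (meets minimum)
Total monthly debts = (1,685 + 2,380 + 2,105) = 6,170. DTI = 6,170/13,100 = 47.1% ≤ 50%
Employment 95 ≥ 24 months
LTV: 180,000 ÷ 235,000 = 76.6%, within 80% cap
All requirements met. Score 617 falls in the 616–668 tier → 7.375%.

Approved at 7.375%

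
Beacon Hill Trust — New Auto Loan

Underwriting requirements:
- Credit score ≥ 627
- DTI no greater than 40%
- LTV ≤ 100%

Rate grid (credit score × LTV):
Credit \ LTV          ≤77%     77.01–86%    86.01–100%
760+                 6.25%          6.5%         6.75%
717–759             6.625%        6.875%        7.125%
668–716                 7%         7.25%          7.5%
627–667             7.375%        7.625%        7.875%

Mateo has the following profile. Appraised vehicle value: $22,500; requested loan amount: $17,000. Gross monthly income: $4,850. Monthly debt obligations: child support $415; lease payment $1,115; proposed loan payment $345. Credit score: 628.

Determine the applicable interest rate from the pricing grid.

Credit score 628 ≥ 627; Total monthly debts = (415 + 1,115 + 345) = 1,875. DTI: 1,875 ÷ 4,850 = 38.7%, within the 40% cap
LTV: 17,000 ÷ 22,500 = 75.6%, within 100% cap
Score 628 is in the 627–667 band; LTV 75.6% is in the ≤77% band → 7.375%.

7.375%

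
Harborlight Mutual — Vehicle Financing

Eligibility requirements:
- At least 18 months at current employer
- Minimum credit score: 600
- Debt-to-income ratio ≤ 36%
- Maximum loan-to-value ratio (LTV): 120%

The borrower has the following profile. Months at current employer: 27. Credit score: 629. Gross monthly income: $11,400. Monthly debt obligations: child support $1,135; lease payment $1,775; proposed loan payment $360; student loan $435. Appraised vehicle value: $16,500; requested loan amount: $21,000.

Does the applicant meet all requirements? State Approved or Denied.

Employment 27 ≥ 18 months
Credit score 629 ≥ 600 (meets)
Total monthly debts = (1,135 + 1,775 + 360 + 435) = 3,705. DTI = 3,705/11,400 = 32.5% ≤ 36%
Loan-to-value = 21,000/16,500 = 127.3% — fail (120% max)
Fails on LTV.

Denied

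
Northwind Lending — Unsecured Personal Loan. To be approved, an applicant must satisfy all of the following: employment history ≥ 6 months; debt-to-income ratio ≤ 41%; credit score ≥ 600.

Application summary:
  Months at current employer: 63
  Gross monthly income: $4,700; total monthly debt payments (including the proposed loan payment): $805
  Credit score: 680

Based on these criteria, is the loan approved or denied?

Employment 63 ≥ 6 months
DTI = 805/4,700 = 17.1% ≤ 41%
Credit score 680 ≥ 600 (meets)
All criteria satisfied.

Approved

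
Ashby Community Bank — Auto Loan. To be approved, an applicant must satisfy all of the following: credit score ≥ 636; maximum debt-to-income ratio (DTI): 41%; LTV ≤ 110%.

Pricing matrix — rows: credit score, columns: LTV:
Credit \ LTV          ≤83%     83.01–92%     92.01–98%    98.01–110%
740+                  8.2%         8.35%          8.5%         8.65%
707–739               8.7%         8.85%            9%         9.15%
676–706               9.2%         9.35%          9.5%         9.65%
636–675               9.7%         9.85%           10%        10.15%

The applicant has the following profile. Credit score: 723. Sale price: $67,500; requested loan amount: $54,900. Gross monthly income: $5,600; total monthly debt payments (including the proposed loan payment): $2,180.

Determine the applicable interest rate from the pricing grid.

8.7%

Credit score 723 ≥ 636; DTI: 2,180 ÷ 5,600 = 38.9%, within the 41% cap
Loan-to-value = 54,900/67,500 = 81.3% — pass (110% max)
Row: 723 falls in 707–739. Column: 81.3% falls in ≤83%. Rate = 8.7%.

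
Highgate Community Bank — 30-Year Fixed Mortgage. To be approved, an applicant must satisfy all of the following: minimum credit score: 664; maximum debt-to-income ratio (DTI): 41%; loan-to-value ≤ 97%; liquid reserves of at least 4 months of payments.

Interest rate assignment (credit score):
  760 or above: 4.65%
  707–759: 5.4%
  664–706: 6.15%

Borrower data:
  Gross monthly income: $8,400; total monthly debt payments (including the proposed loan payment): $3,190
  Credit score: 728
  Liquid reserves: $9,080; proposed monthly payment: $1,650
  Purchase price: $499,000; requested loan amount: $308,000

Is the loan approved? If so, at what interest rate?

Approved at 5.4%

Credit score 728 ≥ 664 (meets minimum)
Liquid reserves cover 9,080/1,650 = 5.5 months — ≥ 4 required
Loan-to-value = 308,000/499,000 = 61.7% — pass (97% max)
DTI = 3,190/8,400 = 38% ≤ 41%
All requirements met. Score 728 falls in the 707–759 tier → 5.4%.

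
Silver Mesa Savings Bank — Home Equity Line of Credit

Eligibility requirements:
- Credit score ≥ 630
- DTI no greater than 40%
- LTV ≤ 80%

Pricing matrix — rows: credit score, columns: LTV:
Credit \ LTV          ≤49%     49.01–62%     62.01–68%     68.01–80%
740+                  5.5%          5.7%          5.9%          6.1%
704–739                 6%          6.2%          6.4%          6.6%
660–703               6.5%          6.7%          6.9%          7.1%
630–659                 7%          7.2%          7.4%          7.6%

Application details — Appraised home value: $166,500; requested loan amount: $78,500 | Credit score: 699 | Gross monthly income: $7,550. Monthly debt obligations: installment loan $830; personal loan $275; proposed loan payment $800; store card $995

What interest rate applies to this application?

6.5%

Credit score 699 ≥ 630; Total monthly debts = (830 + 275 + 800 + 995) = 2,900. Debt-to-income = 2,900/7,550 = 38.4% — meets 40% limit
LTV = 78,500/166,500 = 47.1% ≤ 80%
Score 699 is in the 660–703 band; LTV 47.1% is in the ≤49% band → 6.5%.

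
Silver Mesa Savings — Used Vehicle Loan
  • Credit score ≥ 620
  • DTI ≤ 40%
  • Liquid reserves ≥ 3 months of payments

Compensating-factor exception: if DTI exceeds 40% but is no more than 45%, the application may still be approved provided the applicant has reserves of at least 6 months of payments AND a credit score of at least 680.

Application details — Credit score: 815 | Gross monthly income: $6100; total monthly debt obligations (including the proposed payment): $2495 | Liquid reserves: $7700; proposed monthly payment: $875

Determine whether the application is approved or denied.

Credit score 815 ≥ 620 (meets base)
DTI: 2,495 ÷ 6,100 = 40.9%, over the 40% base limit.
Liquid reserves cover 7,700/875 = 8.8 months — ≥ 3 required
40.9% falls in the override range (40%–45%), so the compensating-factor test applies.
Reserves 8.8 ≥ 6 months; credit score 815 ≥ 680.
Both override conditions satisfied; DTI exception granted.

Approved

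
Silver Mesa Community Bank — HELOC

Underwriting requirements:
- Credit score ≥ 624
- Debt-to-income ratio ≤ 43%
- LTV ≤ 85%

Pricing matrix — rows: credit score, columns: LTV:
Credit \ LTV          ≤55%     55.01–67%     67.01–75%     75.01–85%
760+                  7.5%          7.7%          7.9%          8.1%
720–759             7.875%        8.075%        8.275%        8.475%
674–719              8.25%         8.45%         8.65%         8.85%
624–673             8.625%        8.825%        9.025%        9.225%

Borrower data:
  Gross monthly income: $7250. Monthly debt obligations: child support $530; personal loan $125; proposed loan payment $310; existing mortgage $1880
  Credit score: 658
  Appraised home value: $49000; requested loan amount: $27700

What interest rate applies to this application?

8.825%

Credit score 658 ≥ 624; Total monthly debts = (530 + 125 + 310 + 1,880) = 2,845. DTI = 2,845/7,250 = 39.2% ≤ 43%
LTV: 27,700 ÷ 49,000 = 56.5%, within 85% cap
Score 658 is in the 624–673 band; LTV 56.5% is in the 55.01–67% band → 8.825%.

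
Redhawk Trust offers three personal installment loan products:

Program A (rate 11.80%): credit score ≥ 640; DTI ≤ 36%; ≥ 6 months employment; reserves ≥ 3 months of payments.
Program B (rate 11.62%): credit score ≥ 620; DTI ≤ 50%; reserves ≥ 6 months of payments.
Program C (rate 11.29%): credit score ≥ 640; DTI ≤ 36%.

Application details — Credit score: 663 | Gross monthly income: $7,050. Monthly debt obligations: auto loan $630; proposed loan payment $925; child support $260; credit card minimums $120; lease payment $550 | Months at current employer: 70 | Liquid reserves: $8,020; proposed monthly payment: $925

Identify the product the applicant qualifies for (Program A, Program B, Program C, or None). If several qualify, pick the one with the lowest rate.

Total debts = (630 + 925 + 260 + 120 + 550) = 2,485; DTI = 2,485/7,050 = 35.2%.
Reserves = 8,020/925 = 8.7 months.
Program A: score 663 ≥ 640; DTI 35.2% ≤ 36%; employment 70 ≥ 6 mo; reserves 8.7 ≥ 3 mo → qualifies.
Program B: score 663 ≥ 620; DTI 35.2% ≤ 50%; reserves 8.7 ≥ 6 mo → qualifies.
Program C: score 663 ≥ 640; DTI 35.2% ≤ 36% → qualifies.
Qualifying: Program A, Program B, Program C. Lowest rate is 11.29% → Program C.

Program C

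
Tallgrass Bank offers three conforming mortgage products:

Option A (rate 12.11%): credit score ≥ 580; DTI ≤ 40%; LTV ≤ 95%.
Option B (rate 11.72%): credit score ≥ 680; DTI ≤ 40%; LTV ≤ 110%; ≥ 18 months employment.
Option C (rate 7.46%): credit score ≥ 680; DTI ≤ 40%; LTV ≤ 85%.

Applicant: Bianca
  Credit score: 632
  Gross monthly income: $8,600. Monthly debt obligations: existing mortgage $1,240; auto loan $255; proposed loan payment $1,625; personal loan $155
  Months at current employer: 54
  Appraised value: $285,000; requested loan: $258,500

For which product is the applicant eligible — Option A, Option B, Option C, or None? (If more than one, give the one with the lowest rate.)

Total debts = (1,240 + 255 + 1,625 + 155) = 3,275; DTI = 3,275/8,600 = 38.1%.
LTV = 258,500/285,000 = 90.7%.
Option A: score 632 ≥ 580; DTI 38.1% ≤ 40%; LTV 90.7% ≤ 95% → qualifies.
Option B: score 632 < 680; DTI 38.1% ≤ 40%; LTV 90.7% ≤ 110%; employment 54 ≥ 18 mo → does not qualify.
Option C: score 632 < 680; DTI 38.1% ≤ 40%; LTV 90.7% > 85% → does not qualify.

Option A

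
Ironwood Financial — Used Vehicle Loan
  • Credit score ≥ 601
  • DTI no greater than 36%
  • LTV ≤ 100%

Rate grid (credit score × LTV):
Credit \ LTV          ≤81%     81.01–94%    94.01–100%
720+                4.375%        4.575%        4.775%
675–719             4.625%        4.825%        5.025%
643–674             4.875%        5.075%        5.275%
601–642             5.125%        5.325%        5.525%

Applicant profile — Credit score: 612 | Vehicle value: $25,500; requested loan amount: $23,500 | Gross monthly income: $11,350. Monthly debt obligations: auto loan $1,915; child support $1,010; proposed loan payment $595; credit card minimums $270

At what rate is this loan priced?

5.325%

Credit score 612 ≥ 601; Total monthly debts = (1,915 + 1,010 + 595 + 270) = 3,790. DTI: 3,790 ÷ 11,350 = 33.4%, within the 36% cap
LTV: 23,500 ÷ 25,500 = 92.2%, within 100% cap
Credit 612 → row 601–642; LTV 92.2% → column 81.01–94%. Grid cell → 5.325%.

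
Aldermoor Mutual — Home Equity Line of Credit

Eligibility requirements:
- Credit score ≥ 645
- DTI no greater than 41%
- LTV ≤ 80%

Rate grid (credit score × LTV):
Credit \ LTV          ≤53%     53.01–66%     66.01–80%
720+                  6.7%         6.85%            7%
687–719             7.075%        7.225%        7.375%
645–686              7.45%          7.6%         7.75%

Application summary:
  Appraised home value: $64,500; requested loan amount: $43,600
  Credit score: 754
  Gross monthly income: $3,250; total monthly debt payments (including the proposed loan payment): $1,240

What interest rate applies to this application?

7%

Credit score 754 ≥ 645; Debt-to-income = 1,240/3,250 = 38.2% — meets 41% limit
LTV: 43,600 ÷ 64,500 = 67.6%, within 80% cap
Score 754 is in the 720+ band; LTV 67.6% is in the 66.01–80% band → 7%.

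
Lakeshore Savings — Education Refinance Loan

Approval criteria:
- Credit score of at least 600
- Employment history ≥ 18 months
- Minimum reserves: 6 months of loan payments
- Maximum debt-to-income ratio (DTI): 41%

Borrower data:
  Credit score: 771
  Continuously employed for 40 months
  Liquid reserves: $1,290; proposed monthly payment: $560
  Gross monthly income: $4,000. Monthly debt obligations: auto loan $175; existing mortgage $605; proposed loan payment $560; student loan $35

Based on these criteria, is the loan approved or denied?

Denied

Credit score 771 ≥ 600 (meets)
Employment 40 ≥ 18 months
Liquid reserves cover 1,290/560 = 2.3 months — < 6 required
Total monthly debts = (175 + 605 + 560 + 35) = 1,375. DTI = 1,375/4,000 = 34.4% ≤ 41%
Fails on reserves.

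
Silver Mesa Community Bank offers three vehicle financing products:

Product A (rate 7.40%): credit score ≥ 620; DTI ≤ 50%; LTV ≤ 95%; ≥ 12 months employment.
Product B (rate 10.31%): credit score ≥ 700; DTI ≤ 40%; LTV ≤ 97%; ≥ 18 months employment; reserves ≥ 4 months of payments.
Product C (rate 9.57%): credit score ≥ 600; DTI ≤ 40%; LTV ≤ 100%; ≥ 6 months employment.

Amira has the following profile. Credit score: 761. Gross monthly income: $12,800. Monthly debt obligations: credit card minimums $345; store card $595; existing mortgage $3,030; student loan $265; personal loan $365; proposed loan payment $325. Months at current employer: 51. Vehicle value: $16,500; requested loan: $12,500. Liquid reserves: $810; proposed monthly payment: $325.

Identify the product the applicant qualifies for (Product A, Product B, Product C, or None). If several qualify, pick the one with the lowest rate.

Product A

Total debts = (345 + 595 + 3,030 + 265 + 365 + 325) = 4,925; DTI = 4,925/12,800 = 38.5%.
LTV = 12,500/16,500 = 75.8%.
Reserves = 810/325 = 2.5 months.
Product A: score 761 ≥ 620; DTI 38.5% ≤ 50%; LTV 75.8% ≤ 95%; employment 51 ≥ 12 mo → qualifies.
Product B: score 761 ≥ 700; DTI 38.5% ≤ 40%; LTV 75.8% ≤ 97%; employment 51 ≥ 18 mo; reserves 2.5 < 4 mo → does not qualify.
Product C: score 761 ≥ 600; DTI 38.5% ≤ 40%; LTV 75.8% ≤ 100%; employment 51 ≥ 6 mo → qualifies.
Qualifying: Product A, Product C. Lowest rate is 7.40% → Product A.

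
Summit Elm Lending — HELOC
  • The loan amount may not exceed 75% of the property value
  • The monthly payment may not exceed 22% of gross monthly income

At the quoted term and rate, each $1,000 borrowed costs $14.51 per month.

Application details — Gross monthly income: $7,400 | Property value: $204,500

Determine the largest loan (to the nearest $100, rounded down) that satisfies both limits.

Payment cap: 22% × $7,400 = $1,628/month.
At $14.51 per $1,000, that supports 1,628/14.51 × 1,000 ≈ $112,198 → $112,100.
LTV cap: 75% × $204,500 = $153,375 → $153,300.
Binding constraint: payment-to-income.

$112,100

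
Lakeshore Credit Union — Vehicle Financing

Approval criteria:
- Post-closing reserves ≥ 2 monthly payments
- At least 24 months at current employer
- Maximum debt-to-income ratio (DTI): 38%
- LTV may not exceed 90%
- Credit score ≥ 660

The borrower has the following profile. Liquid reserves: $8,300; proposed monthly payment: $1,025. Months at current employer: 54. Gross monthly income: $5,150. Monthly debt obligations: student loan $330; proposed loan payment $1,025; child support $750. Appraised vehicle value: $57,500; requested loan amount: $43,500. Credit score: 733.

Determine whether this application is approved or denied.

Liquid reserves cover 8,300/1,025 = 8.1 months — ≥ 2 required
Employment 54 ≥ 24 months
Total monthly debts = (330 + 1,025 + 750) = 2,105. Debt-to-income = 2,105/5,150 = 40.9% — over 38% limit
Loan-to-value = 43,500/57,500 = 75.7% — pass (90% max)
Credit score 733 ≥ 660 (meets)
Fails on DTI.

Denied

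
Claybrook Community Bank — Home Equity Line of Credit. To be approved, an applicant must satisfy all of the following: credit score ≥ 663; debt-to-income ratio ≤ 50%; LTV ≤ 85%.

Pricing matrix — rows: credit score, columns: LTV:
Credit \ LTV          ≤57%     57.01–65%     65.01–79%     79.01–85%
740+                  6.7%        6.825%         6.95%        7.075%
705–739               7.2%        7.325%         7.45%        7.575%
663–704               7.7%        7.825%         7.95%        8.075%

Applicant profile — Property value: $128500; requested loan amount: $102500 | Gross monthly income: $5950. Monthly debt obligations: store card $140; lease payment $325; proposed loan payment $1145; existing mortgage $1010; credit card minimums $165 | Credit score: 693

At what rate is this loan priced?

Credit score 693 ≥ 663; Total monthly debts = (140 + 325 + 1,145 + 1,010 + 165) = 2,785. DTI: 2,785 ÷ 5,950 = 46.8%, within the 50% cap
LTV = 102,500/128,500 = 79.8% ≤ 85%
Score 693 is in the 663–704 band; LTV 79.8% is in the 79.01–85% band → 8.075%.

8.075%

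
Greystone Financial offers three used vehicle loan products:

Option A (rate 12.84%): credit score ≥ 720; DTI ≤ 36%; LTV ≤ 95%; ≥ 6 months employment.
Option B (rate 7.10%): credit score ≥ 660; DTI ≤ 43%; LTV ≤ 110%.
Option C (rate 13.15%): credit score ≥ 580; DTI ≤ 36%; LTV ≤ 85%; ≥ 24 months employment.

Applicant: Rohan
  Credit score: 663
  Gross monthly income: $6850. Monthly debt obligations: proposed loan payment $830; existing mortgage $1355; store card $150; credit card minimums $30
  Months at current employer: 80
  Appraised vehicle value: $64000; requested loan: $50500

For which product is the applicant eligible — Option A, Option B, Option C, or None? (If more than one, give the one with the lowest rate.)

Option B

Total debts = (830 + 1,355 + 150 + 30) = 2,365; DTI = 2,365/6,850 = 34.5%.
LTV = 50,500/64,000 = 78.9%.
Option A: score 663 < 720; DTI 34.5% ≤ 36%; LTV 78.9% ≤ 95%; employment 80 ≥ 6 mo → does not qualify.
Option B: score 663 ≥ 660; DTI 34.5% ≤ 43%; LTV 78.9% ≤ 110% → qualifies.
Option C: score 663 ≥ 580; DTI 34.5% ≤ 36%; LTV 78.9% ≤ 85%; employment 80 ≥ 24 mo → qualifies.
Qualifying: Option B, Option C. Lowest rate is 7.10% → Option B.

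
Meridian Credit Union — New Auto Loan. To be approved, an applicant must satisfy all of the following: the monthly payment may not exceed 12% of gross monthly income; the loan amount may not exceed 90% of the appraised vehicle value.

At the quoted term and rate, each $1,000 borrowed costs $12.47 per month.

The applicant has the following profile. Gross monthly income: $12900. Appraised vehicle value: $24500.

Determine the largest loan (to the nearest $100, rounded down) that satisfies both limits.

$22,000

Payment cap: 12% × $12,900 = $1,548/month.
At $12.47 per $1,000, that supports 1,548/12.47 × 1,000 ≈ $124,137 → $124,100.
LTV cap: 90% × $24,500 = $22,050 → $22,000.
Binding constraint: loan-to-value.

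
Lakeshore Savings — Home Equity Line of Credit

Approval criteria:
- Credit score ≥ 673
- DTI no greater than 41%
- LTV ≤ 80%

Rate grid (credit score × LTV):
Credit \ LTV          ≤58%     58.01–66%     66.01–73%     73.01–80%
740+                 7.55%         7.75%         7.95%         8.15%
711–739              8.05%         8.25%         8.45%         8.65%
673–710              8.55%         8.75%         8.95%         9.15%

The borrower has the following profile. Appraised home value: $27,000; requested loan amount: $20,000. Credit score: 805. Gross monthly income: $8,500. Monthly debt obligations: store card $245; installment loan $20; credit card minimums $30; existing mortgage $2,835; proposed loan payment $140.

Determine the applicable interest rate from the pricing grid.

8.15%

Credit score 805 ≥ 673; Total monthly debts = (245 + 20 + 30 + 2,835 + 140) = 3,270. DTI = 3,270/8,500 = 38.5% ≤ 41%
Loan-to-value = 20,000/27,000 = 74.1% — pass (80% max)
Row: 805 falls in 740+. Column: 74.1% falls in 73.01–80%. Rate = 8.15%.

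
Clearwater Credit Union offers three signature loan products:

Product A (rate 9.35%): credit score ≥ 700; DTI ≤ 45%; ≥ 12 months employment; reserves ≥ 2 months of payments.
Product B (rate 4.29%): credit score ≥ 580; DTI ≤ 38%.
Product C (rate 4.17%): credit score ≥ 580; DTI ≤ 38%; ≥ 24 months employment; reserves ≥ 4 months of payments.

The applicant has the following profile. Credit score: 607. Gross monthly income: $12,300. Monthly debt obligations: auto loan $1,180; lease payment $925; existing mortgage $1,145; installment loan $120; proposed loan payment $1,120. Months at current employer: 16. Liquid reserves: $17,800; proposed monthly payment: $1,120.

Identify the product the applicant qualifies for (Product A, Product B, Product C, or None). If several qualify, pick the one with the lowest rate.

Product B

Total debts = (1,180 + 925 + 1,145 + 120 + 1,120) = 4,490; DTI = 4,490/12,300 = 36.5%.
Reserves = 17,800/1,120 = 15.9 months.
Product A: score 607 < 700; DTI 36.5% ≤ 45%; employment 16 ≥ 12 mo; reserves 15.9 ≥ 2 mo → does not qualify.
Product B: score 607 ≥ 580; DTI 36.5% ≤ 38% → qualifies.
Product C: score 607 ≥ 580; DTI 36.5% ≤ 38%; employment 16 < 24 mo; reserves 15.9 ≥ 4 mo → does not qualify.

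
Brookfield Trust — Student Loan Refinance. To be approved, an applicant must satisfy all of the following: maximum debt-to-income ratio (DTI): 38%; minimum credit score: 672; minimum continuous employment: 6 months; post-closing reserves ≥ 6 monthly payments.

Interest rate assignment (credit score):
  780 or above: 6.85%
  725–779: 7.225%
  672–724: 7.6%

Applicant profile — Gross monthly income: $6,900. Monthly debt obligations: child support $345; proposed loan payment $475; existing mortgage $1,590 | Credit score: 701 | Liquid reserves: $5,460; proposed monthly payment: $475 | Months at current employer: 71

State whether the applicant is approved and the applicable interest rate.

Approved at 7.6%

Credit score 701 ≥ 672 (meets minimum)
Employment 71 ≥ 6 months
Total monthly debts = (345 + 475 + 1,590) = 2,410. DTI = 2,410/6,900 = 34.9% ≤ 38%
Reserves = 5,460/475 = 11.5 months ≥ 6
All requirements met. Score 701 falls in the 672–724 tier → 7.6%.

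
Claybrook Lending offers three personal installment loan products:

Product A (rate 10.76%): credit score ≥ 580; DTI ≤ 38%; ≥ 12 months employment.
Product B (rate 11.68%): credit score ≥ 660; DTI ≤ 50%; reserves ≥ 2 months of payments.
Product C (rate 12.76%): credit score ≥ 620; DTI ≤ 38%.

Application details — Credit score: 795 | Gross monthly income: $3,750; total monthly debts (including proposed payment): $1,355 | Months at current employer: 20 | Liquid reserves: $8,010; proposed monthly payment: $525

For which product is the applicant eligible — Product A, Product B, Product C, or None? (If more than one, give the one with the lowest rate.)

DTI = 1,355/3,750 = 36.1%.
Reserves = 8,010/525 = 15.3 months.
Product A: score 795 ≥ 580; DTI 36.1% ≤ 38%; employment 20 ≥ 12 mo → qualifies.
Product B: score 795 ≥ 660; DTI 36.1% ≤ 50%; reserves 15.3 ≥ 2 mo → qualifies.
Product C: score 795 ≥ 620; DTI 36.1% ≤ 38% → qualifies.
Qualifying: Product A, Product B, Product C. Lowest rate is 10.76% → Product A.

Product A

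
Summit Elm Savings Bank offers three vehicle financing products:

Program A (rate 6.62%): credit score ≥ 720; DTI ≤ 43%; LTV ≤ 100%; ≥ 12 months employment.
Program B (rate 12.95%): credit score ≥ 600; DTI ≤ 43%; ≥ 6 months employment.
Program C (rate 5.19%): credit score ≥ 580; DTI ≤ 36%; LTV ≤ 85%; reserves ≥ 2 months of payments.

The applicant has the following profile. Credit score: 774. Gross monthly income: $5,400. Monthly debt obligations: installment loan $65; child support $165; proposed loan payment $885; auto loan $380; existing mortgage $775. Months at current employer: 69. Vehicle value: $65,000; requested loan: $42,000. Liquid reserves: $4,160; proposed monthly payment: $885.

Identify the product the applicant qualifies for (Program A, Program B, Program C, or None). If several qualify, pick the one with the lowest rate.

Total debts = (65 + 165 + 885 + 380 + 775) = 2,270; DTI = 2,270/5,400 = 42%.
LTV = 42,000/65,000 = 64.6%.
Reserves = 4,160/885 = 4.7 months.
Program A: score 774 ≥ 720; DTI 42% ≤ 43%; LTV 64.6% ≤ 100%; employment 69 ≥ 12 mo → qualifies.
Program B: score 774 ≥ 600; DTI 42% ≤ 43%; employment 69 ≥ 6 mo → qualifies.
Program C: score 774 ≥ 580; DTI 42% > 36%; LTV 64.6% ≤ 85%; reserves 4.7 ≥ 2 mo → does not qualify.
Qualifying: Program A, Program B. Lowest rate is 6.62% → Program A.

Program A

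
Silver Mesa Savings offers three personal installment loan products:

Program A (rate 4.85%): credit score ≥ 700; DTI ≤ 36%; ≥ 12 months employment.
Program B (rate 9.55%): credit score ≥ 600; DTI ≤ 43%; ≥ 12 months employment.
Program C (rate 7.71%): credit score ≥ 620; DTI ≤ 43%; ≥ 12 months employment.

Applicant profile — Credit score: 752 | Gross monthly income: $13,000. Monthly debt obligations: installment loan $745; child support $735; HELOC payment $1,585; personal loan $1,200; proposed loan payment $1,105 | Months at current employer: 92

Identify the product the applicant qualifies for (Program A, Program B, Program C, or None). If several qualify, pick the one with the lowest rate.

Total debts = (745 + 735 + 1,585 + 1,200 + 1,105) = 5,370; DTI = 5,370/13,000 = 41.3%.
Program A: score 752 ≥ 700; DTI 41.3% > 36%; employment 92 ≥ 12 mo → does not qualify.
Program B: score 752 ≥ 600; DTI 41.3% ≤ 43%; employment 92 ≥ 12 mo → qualifies.
Program C: score 752 ≥ 620; DTI 41.3% ≤ 43%; employment 92 ≥ 12 mo → qualifies.
Qualifying: Program B, Program C. Lowest rate is 7.71% → Program C.

Program C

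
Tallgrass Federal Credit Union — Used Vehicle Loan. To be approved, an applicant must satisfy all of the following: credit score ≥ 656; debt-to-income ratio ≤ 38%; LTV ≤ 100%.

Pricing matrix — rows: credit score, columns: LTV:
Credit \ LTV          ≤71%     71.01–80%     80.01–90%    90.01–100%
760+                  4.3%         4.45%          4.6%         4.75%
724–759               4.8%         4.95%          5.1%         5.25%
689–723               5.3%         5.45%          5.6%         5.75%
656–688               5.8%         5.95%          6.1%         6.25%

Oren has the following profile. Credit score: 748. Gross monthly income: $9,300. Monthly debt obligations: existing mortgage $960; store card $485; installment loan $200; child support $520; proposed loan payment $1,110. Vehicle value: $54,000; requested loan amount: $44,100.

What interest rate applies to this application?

5.1%

Credit score 748 ≥ 656; Total monthly debts = (960 + 485 + 200 + 520 + 1,110) = 3,275. DTI = 3,275/9,300 = 35.2% ≤ 38%
LTV: 44,100 ÷ 54,000 = 81.7%, within 100% cap
Credit 748 → row 724–759; LTV 81.7% → column 80.01–90%. Grid cell → 5.1%.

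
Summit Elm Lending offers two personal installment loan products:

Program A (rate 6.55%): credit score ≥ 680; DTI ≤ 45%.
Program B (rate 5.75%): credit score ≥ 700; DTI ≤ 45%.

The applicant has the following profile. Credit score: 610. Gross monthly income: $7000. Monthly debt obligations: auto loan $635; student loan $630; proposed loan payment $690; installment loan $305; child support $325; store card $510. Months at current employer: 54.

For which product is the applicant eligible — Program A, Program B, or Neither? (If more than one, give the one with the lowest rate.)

Total debts = (635 + 630 + 690 + 305 + 325 + 510) = 3,095; DTI = 3,095/7,000 = 44.2%.
Program A: score 610 < 680; DTI 44.2% ≤ 45% → does not qualify.
Program B: score 610 < 700; DTI 44.2% ≤ 45% → does not qualify.

Neither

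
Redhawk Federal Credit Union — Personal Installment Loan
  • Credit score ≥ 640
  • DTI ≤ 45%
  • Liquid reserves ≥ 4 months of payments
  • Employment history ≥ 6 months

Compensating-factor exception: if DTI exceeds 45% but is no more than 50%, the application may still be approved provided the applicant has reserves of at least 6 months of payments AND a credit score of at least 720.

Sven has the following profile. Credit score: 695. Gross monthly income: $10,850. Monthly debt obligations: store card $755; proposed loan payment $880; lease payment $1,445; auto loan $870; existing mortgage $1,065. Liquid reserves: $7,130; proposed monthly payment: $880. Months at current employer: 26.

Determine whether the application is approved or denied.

Denied

Credit score 695 ≥ 640 (meets base)
Total debts = (755 + 880 + 1,445 + 870 + 1,065) = 5,015. DTI = 5,015/10,850 = 46.2% > 45% — standard DTI limit exceeded.
Reserves: 7,130 ÷ 880 = 8.1 months (meets 4-month minimum)
Employment 26 ≥ 6 months
DTI 46.2% is within the 45%–50% exception band; checking compensating factors.
Reserves 8.1 ≥ 6 months; credit score 695 < 720.
Override conditions not both satisfied; exception does not apply.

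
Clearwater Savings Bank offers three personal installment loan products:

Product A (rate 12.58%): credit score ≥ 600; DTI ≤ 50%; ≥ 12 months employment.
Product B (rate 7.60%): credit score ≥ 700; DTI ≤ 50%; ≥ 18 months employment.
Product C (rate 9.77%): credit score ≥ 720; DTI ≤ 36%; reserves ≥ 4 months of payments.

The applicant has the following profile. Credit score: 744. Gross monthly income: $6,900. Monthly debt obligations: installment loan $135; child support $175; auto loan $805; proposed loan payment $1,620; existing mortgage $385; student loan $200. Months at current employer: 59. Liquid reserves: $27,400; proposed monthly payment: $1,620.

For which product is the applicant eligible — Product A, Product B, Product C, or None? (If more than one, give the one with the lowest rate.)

Product B

Total debts = (135 + 175 + 805 + 1,620 + 385 + 200) = 3,320; DTI = 3,320/6,900 = 48.1%.
Reserves = 27,400/1,620 = 16.9 months.
Product A: score 744 ≥ 600; DTI 48.1% ≤ 50%; employment 59 ≥ 12 mo → qualifies.
Product B: score 744 ≥ 700; DTI 48.1% ≤ 50%; employment 59 ≥ 18 mo → qualifies.
Product C: score 744 ≥ 720; DTI 48.1% > 36%; reserves 16.9 ≥ 4 mo → does not qualify.
Qualifying: Product A, Product B. Lowest rate is 7.60% → Product B.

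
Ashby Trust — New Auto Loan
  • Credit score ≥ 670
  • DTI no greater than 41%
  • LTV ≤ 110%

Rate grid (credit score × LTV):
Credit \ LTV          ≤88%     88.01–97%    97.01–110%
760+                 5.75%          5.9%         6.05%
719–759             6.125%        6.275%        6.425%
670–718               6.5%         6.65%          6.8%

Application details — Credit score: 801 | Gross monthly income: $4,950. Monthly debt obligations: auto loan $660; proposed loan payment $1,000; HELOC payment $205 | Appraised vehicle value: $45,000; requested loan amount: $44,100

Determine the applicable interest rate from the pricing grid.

Credit score 801 ≥ 670; Total monthly debts = (660 + 1,000 + 205) = 1,865. Debt-to-income = 1,865/4,950 = 37.7% — meets 41% limit
LTV: 44,100 ÷ 45,000 = 98%, within 110% cap
Score 801 is in the 760+ band; LTV 98% is in the 97.01–110% band → 6.05%.

6.05%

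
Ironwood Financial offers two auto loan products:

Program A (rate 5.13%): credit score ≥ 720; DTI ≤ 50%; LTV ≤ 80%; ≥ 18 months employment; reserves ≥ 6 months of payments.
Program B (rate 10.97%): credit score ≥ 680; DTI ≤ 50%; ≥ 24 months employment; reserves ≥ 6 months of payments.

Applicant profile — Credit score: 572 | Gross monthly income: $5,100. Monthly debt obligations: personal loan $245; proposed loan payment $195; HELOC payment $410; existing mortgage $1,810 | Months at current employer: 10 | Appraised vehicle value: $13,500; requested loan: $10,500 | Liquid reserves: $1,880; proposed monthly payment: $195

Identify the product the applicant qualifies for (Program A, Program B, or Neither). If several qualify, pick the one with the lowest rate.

Neither

Total debts = (245 + 195 + 410 + 1,810) = 2,660; DTI = 2,660/5,100 = 52.2%.
LTV = 10,500/13,500 = 77.8%.
Reserves = 1,880/195 = 9.6 months.
Program A: score 572 < 720; DTI 52.2% > 50%; LTV 77.8% ≤ 80%; employment 10 < 18 mo; reserves 9.6 ≥ 6 mo → does not qualify.
Program B: score 572 < 680; DTI 52.2% > 50%; employment 10 < 24 mo; reserves 9.6 ≥ 6 mo → does not qualify.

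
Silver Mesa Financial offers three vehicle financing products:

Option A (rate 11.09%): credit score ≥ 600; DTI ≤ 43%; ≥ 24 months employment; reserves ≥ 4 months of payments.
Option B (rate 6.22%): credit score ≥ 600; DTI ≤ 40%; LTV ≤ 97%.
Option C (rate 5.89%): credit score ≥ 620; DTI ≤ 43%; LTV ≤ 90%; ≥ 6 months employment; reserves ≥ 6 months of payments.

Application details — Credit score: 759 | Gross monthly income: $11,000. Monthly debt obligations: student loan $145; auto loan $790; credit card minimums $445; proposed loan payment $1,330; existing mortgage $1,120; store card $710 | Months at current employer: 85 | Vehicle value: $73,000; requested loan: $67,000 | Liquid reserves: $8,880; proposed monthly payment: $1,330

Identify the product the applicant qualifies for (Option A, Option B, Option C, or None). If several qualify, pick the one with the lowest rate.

Total debts = (145 + 790 + 445 + 1,330 + 1,120 + 710) = 4,540; DTI = 4,540/11,000 = 41.3%.
LTV = 67,000/73,000 = 91.8%.
Reserves = 8,880/1,330 = 6.7 months.
Option A: score 759 ≥ 600; DTI 41.3% ≤ 43%; employment 85 ≥ 24 mo; reserves 6.7 ≥ 4 mo → qualifies.
Option B: score 759 ≥ 600; DTI 41.3% > 40%; LTV 91.8% ≤ 97% → does not qualify.
Option C: score 759 ≥ 620; DTI 41.3% ≤ 43%; LTV 91.8% > 90%; employment 85 ≥ 6 mo; reserves 6.7 ≥ 6 mo → does not qualify.

Option A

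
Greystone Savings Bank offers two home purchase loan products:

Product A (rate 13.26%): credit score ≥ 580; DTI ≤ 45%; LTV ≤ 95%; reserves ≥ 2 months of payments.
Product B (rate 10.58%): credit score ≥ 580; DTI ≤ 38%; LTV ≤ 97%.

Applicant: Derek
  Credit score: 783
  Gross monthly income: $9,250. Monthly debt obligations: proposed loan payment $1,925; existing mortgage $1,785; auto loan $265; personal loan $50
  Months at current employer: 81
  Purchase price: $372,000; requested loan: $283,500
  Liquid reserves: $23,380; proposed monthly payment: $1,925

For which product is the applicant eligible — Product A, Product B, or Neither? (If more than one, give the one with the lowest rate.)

Product A

Total debts = (1,925 + 1,785 + 265 + 50) = 4,025; DTI = 4,025/9,250 = 43.5%.
LTV = 283,500/372,000 = 76.2%.
Reserves = 23,380/1,925 = 12.1 months.
Product A: score 783 ≥ 580; DTI 43.5% ≤ 45%; LTV 76.2% ≤ 95%; reserves 12.1 ≥ 2 mo → qualifies.
Product B: score 783 ≥ 580; DTI 43.5% > 38%; LTV 76.2% ≤ 97% → does not qualify.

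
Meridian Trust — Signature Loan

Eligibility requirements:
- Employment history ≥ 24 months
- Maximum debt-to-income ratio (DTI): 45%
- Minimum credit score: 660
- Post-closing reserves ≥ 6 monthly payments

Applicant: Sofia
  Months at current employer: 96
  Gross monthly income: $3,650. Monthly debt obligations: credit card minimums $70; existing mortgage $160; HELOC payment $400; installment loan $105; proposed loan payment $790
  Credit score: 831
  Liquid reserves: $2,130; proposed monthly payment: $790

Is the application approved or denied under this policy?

Employment 96 ≥ 24 months
Total monthly debts = (70 + 160 + 400 + 105 + 790) = 1,525. DTI: 1,525 ÷ 3,650 = 41.8%, within the 45% cap
Credit score 831 ≥ 660 (meets)
Liquid reserves cover 2,130/790 = 2.7 months — < 6 required
Fails on reserves.

Denied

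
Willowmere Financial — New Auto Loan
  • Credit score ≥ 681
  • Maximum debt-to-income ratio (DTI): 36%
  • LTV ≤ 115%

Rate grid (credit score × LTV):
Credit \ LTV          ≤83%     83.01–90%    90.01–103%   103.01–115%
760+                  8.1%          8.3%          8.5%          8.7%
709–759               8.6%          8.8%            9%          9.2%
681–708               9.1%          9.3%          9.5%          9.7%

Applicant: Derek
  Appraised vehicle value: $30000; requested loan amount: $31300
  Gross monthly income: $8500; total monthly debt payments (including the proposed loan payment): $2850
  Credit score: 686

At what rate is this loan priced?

Credit score 686 ≥ 681; Debt-to-income = 2,850/8,500 = 33.5% — meets 36% limit
LTV = 31,300/30,000 = 104.3% ≤ 115%
Score 686 is in the 681–708 band; LTV 104.3% is in the 103.01–115% band → 9.7%.

9.7%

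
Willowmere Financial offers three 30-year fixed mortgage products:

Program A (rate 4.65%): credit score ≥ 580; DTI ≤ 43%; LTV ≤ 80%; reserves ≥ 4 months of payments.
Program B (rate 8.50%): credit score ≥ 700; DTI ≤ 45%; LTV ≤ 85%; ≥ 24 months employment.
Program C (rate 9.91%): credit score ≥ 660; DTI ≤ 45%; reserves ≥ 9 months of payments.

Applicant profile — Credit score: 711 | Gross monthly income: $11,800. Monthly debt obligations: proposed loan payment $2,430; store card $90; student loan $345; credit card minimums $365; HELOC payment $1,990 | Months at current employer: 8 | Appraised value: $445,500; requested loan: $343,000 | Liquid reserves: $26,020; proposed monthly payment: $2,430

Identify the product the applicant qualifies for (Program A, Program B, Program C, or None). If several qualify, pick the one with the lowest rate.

Program C

Total debts = (2,430 + 90 + 345 + 365 + 1,990) = 5,220; DTI = 5,220/11,800 = 44.2%.
LTV = 343,000/445,500 = 77%.
Reserves = 26,020/2,430 = 10.7 months.
Program A: score 711 ≥ 580; DTI 44.2% > 43%; LTV 77% ≤ 80%; reserves 10.7 ≥ 4 mo → does not qualify.
Program B: score 711 ≥ 700; DTI 44.2% ≤ 45%; LTV 77% ≤ 85%; employment 8 < 24 mo → does not qualify.
Program C: score 711 ≥ 660; DTI 44.2% ≤ 45%; reserves 10.7 ≥ 9 mo → qualifies.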